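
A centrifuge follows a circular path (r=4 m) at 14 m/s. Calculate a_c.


Given: v = 14 m/s, r = 4 m
Using a_c = v^2 / r
a_c = 14^2 / 4
a_c = 196 / 4
a_c = 49 m/s^2

49 m/s^2


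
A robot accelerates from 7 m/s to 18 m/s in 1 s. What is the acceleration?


Given: initial velocity v0 = 7 m/s, final velocity v = 18 m/s, time t = 1 s
Using a = (v - v0) / t
a = (18 - 7) / 1
a = 11 / 1
a = 11 m/s^2

11 m/s^2


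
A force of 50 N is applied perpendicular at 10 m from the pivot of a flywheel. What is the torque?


Given: F = 50 N, r = 10 m, angle = 90 deg (perpendicular)
Using tau = F * r * sin(90)
sin(90) = 1
tau = 50 * 10 * 1
tau = 500 Nm

500 Nm


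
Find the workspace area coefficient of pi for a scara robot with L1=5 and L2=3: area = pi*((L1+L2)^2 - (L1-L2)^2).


Given: L1 = 5, L2 = 3
(L1+L2)^2 = (8)^2 = 64
(L1-L2)^2 = (2)^2 = 4
Difference = 64 - 4 = 60
This equals 4*L1*L2 = 4*5*3 = 60
Workspace area = 60*pi

60


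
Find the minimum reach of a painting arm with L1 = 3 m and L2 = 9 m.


Given: L1 = 3 m, L2 = 9 m
For a 2-link planar arm, min reach = |L1 - L2| (second link folded back)
Min reach = |3 - 9|
Min reach = 6 m

6 m


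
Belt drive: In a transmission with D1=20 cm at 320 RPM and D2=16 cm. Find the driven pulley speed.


Given: D1 = 20 cm, w1 = 320 RPM, D2 = 16 cm
Using D1*w1 = D2*w2
w2 = D1*w1 / D2
w2 = 20*320 / 16
w2 = 6400 / 16
w2 = 400 RPM

400 RPM


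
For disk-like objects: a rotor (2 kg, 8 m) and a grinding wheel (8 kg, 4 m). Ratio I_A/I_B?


Given: M1=2 kg, R1=8 m, M2=8 kg, R2=4 m
For a disk: I = (1/2)*M*R^2, so I_A/I_B = (M1*R1^2)/(M2*R2^2)
M1*R1^2 = 2*64 = 128
M2*R2^2 = 8*16 = 128
I_A/I_B = 128/128 = 1

1


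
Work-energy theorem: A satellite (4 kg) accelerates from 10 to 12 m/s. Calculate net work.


Given: m = 4 kg, v0 = 10 m/s, v = 12 m/s
Using W = (1/2)*m*(v^2 - v0^2)
v^2 = 12^2 = 144
v0^2 = 10^2 = 100
v^2 - v0^2 = 144 - 100 = 44
W = (1/2)*4*44 = 88 J

88 J


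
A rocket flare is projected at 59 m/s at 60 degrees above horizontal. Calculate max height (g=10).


Given: v0 = 59 m/s, theta = 60 deg, g = 10 m/s^2
sin^2(60) = 3/4
Using H = v0^2 * sin^2(theta) / (2*g)
H = 59^2 * 3/4 / (2*10)
H = 3481 * 3/4 / 20
H = 10443/4 / 20
H = 10443/80 m

10443/80 m


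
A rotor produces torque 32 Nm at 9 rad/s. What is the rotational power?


Given: tau = 32 Nm, omega = 9 rad/s
Using P = tau * omega
P = 32 * 9
P = 288 W

288 W


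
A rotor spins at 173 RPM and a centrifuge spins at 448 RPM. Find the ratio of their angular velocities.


Given: RPM_A = 173, RPM_B = 448
omega = 2*pi*RPM/60, so omega_A/omega_B = RPM_A / RPM_B
omega_A/omega_B = 173 / 448
omega_A/omega_B = 173/448

173/448


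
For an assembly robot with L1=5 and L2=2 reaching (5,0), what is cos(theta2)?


Given: L1 = 5, L2 = 2, target (x, y) = (5, 0)
Using cos(theta2) = (x^2 + y^2 - L1^2 - L2^2) / (2*L1*L2)
x^2 + y^2 = 5^2 + 0 = 25
L1^2 + L2^2 = 25 + 4 = 29
Numerator = 25 - 29 = -4
Denominator = 2*5*2 = 20
cos(theta2) = -4/20 = -1/5

-1/5


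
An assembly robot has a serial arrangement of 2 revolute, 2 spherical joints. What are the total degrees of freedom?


Given: serial robot with 2 revolute, 2 spherical joints
DOF contribution per joint type: revolute=1, prismatic=1, spherical=3, fixed=0
DOF = 2*1 + 2*3
DOF = 8

8


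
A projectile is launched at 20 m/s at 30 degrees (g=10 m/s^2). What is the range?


Given: v0 = 20 m/s, theta = 30 deg, g = 10 m/s^2
sin(2*30) = sin(60) = sqrt(3)/2
Using R = v0^2 * sin(2*theta) / g
R = 20^2 * (sqrt(3)/2) / 10
R = 400 * sqrt(3) / 20
R = 20*sqrt(3) m

20*sqrt(3) m


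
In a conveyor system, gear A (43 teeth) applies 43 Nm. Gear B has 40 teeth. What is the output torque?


Given: N1 = 43, N2 = 40, T1 = 43 Nm
Using T2/T1 = N2/N1
T2 = T1 * N2 / N1
T2 = 43 * 40 / 43
T2 = 1720 / 43
T2 = 40 Nm

40 Nm


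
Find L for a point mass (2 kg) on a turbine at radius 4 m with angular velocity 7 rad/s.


Given: m = 2 kg, r = 4 m, omega = 7 rad/s
For a point mass: I = m*r^2
I = 2*4^2 = 2*16 = 32
L = I*omega = 32*7
L = 224 kg*m^2/s

224 kg*m^2/s


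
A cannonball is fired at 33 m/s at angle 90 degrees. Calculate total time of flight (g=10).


Given: v0 = 33 m/s, theta = 90 deg, g = 10 m/s^2
sin(90) = 1
Using T = 2*v0*sin(theta) / g
T = 2*33*1 / 10
T = 66 / 10
T = 33/5 s

33/5 s


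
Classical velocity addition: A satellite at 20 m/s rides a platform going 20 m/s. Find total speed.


Given: object velocity = 20 m/s, platform velocity = 20 m/s (same direction)
Using classical velocity addition: v_total = v_object + v_platform
v_total = 20 + 20
v_total = 40 m/s

40 m/s


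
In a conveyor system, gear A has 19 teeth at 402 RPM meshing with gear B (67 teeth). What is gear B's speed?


Given: N1 = 19 teeth, w1 = 402 RPM, N2 = 67 teeth
Using N1*w1 = N2*w2
w2 = N1*w1 / N2
w2 = 19*402 / 67
w2 = 7638 / 67
w2 = 114 RPM

114 RPM


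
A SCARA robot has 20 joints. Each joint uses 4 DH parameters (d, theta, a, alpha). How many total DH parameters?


Given: 20 joints, 4 DH parameters per joint (d, theta, a, alpha)
Total DH parameters = number_of_joints * 4
Total = 20 * 4
Total = 80

80


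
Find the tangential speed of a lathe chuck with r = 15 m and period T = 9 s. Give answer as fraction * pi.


Given: radius r = 15 m, period T = 9 s
Using v = 2*pi*r / T
v = 2*pi*15 / 9
v = 30*pi / 9
v = 10/3*pi m/s

10/3*pi m/s


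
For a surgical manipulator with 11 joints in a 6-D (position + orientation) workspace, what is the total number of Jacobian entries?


Given: task space dimension = 6, joints = 11
Jacobian is a 6 x 11 matrix
Total entries = rows * columns
Total = 6 * 11
Total = 66

66


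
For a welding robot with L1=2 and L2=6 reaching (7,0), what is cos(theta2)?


Given: L1 = 2, L2 = 6, target (x, y) = (7, 0)
Using cos(theta2) = (x^2 + y^2 - L1^2 - L2^2) / (2*L1*L2)
x^2 + y^2 = 7^2 + 0 = 49
L1^2 + L2^2 = 4 + 36 = 40
Numerator = 49 - 40 = 9
Denominator = 2*2*6 = 24
cos(theta2) = 9/24 = 3/8

3/8


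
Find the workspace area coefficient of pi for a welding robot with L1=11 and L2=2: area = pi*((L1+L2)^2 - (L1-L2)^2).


Given: L1 = 11, L2 = 2
(L1+L2)^2 = (13)^2 = 169
(L1-L2)^2 = (9)^2 = 81
Difference = 169 - 81 = 88
This equals 4*L1*L2 = 4*11*2 = 88
Workspace area = 88*pi

88


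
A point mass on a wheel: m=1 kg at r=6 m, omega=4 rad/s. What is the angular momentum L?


Given: m = 1 kg, r = 6 m, omega = 4 rad/s
For a point mass: I = m*r^2
I = 1*6^2 = 1*36 = 36
L = I*omega = 36*4
L = 144 kg*m^2/s

144 kg*m^2/s


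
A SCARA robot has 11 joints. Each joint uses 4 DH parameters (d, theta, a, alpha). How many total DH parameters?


Given: 11 joints, 4 DH parameters per joint (d, theta, a, alpha)
Total DH parameters = number_of_joints * 4
Total = 11 * 4
Total = 44

44


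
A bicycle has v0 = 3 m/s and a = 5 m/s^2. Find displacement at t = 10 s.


Given: v0 = 3 m/s, a = 5 m/s^2, t = 10 s
Using s = v0*t + (1/2)*a*t^2
s = 3*10 + (1/2)*5*10^2
s = 30 + (1/2)*500
s = 30 + 250
s = 280

280 m


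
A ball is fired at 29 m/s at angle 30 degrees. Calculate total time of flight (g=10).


Given: v0 = 29 m/s, theta = 30 deg, g = 10 m/s^2
sin(30) = 1/2
Using T = 2*v0*sin(theta) / g
T = 2*29*1/2 / 10
T = 29 / 10
T = 29/10 s

29/10 s


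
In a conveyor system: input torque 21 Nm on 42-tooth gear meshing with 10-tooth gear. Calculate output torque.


Given: N1 = 42, N2 = 10, T1 = 21 Nm
Using T2/T1 = N2/N1
T2 = T1 * N2 / N1
T2 = 21 * 10 / 42
T2 = 210 / 42
T2 = 5 Nm

5 Nm


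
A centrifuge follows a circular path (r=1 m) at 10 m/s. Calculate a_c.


Given: v = 10 m/s, r = 1 m
Using a_c = v^2 / r
a_c = 10^2 / 1
a_c = 100 / 1
a_c = 100 m/s^2

100 m/s^2


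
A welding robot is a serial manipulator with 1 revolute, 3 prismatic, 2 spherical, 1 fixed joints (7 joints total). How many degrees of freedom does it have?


Given: serial robot with 1 revolute, 3 prismatic, 2 spherical, 1 fixed joints
DOF contribution per joint type: revolute=1, prismatic=1, spherical=3, fixed=0
DOF = 1*1 + 3*1 + 2*3 + 1*0
DOF = 10

10


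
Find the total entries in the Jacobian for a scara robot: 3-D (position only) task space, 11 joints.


Given: task space dimension = 3, joints = 11
Jacobian is a 3 x 11 matrix
Total entries = rows * columns
Total = 3 * 11
Total = 33

33


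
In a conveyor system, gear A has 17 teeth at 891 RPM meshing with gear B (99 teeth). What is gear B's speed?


Given: N1 = 17 teeth, w1 = 891 RPM, N2 = 99 teeth
Using N1*w1 = N2*w2
w2 = N1*w1 / N2
w2 = 17*891 / 99
w2 = 15147 / 99
w2 = 153 RPM

153 RPM


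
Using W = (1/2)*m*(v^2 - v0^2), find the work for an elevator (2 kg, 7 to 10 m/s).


Given: m = 2 kg, v0 = 7 m/s, v = 10 m/s
Using W = (1/2)*m*(v^2 - v0^2)
v^2 = 10^2 = 100
v0^2 = 7^2 = 49
v^2 - v0^2 = 100 - 49 = 51
W = (1/2)*2*51 = 51 J

51 J


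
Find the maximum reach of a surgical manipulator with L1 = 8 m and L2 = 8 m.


Given: L1 = 8 m, L2 = 8 m
For a 2-link planar arm, max reach = L1 + L2 (fully extended)
Max reach = 8 + 8
Max reach = 16 m

16 m


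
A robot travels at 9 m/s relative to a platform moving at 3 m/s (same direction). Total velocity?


Given: object velocity = 9 m/s, platform velocity = 3 m/s (same direction)
Using classical velocity addition: v_total = v_object + v_platform
v_total = 9 + 3
v_total = 12 m/s

12 m/s


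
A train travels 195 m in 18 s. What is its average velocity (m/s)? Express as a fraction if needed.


Given: distance d = 195 m, time t = 18 s
Using v = d / t
v = 195 / 18
v = 65/6 m/s

65/6 m/s


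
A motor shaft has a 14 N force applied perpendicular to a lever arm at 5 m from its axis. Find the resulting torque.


Given: F = 14 N, r = 5 m, angle = 90 deg (perpendicular)
Using tau = F * r * sin(90)
sin(90) = 1
tau = 14 * 5 * 1
tau = 70 Nm

70 Nm


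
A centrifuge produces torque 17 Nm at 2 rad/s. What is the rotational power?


Given: tau = 17 Nm, omega = 2 rad/s
Using P = tau * omega
P = 17 * 2
P = 34 W

34 W


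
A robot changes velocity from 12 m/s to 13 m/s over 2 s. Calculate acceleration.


Given: initial velocity v0 = 12 m/s, final velocity v = 13 m/s, time t = 2 s
Using a = (v - v0) / t
a = (13 - 12) / 2
a = 1 / 2
a = 1/2 m/s^2

1/2 m/s^2


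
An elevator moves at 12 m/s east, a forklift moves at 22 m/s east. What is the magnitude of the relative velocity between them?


Given: v_A = 12 m/s east, v_B = 22 m/s east
Both move in the same direction; relative speed = |v_A - v_B|
|12 - 22| = |-10|
= 10 m/s

10 m/s


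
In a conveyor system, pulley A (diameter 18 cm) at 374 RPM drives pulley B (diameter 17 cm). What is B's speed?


Given: D1 = 18 cm, w1 = 374 RPM, D2 = 17 cm
Using D1*w1 = D2*w2
w2 = D1*w1 / D2
w2 = 18*374 / 17
w2 = 6732 / 17
w2 = 396 RPM

396 RPM


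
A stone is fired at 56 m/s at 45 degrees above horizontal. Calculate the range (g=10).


Given: v0 = 56 m/s, theta = 45 deg, g = 10 m/s^2
sin(2*45) = sin(90) = 1
Using R = v0^2 * sin(2*theta) / g
R = 56^2 * 1 / 10
R = 3136 / 10
R = 1568/5 m

1568/5 m


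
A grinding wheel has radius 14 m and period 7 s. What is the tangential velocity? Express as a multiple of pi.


Given: radius r = 14 m, period T = 7 s
Using v = 2*pi*r / T
v = 2*pi*14 / 7
v = 28*pi / 7
v = 4*pi m/s

4*pi m/s


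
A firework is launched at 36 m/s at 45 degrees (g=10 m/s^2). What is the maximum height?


Given: v0 = 36 m/s, theta = 45 deg, g = 10 m/s^2
sin^2(45) = 1/2
Using H = v0^2 * sin^2(theta) / (2*g)
H = 36^2 * 1/2 / (2*10)
H = 1296 * 1/2 / 20
H = 648 / 20
H = 162/5 m

162/5 m


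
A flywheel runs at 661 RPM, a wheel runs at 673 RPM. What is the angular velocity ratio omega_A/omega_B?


Given: RPM_A = 661, RPM_B = 673
omega = 2*pi*RPM/60, so omega_A/omega_B = RPM_A / RPM_B
omega_A/omega_B = 661 / 673
omega_A/omega_B = 661/673

661/673


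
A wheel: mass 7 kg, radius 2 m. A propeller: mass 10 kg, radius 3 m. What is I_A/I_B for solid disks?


Given: M1=7 kg, R1=2 m, M2=10 kg, R2=3 m
For a disk: I = (1/2)*M*R^2, so I_A/I_B = (M1*R1^2)/(M2*R2^2)
M1*R1^2 = 7*4 = 28
M2*R2^2 = 10*9 = 90
I_A/I_B = 28/90 = 14/45

14/45


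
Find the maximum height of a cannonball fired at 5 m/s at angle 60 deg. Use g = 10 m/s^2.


Given: v0 = 5 m/s, theta = 60 deg, g = 10 m/s^2
sin^2(60) = 3/4
Using H = v0^2 * sin^2(theta) / (2*g)
H = 5^2 * 3/4 / (2*10)
H = 25 * 3/4 / 20
H = 75/4 / 20
H = 15/16 m

15/16 m


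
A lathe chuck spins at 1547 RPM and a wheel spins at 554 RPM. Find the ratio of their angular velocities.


Given: RPM_A = 1547, RPM_B = 554
omega = 2*pi*RPM/60, so omega_A/omega_B = RPM_A / RPM_B
omega_A/omega_B = 1547 / 554
omega_A/omega_B = 1547/554

1547/554


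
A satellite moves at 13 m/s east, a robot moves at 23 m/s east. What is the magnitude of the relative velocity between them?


Given: v_A = 13 m/s east, v_B = 23 m/s east
Both move in the same direction; relative speed = |v_A - v_B|
|13 - 23| = |-10|
= 10 m/s

10 m/s


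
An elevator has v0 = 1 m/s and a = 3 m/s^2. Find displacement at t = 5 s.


Given: v0 = 1 m/s, a = 3 m/s^2, t = 5 s
Using s = v0*t + (1/2)*a*t^2
s = 1*5 + (1/2)*3*5^2
s = 5 + (1/2)*75
s = 5 + 75/2
s = 85/2

85/2 m


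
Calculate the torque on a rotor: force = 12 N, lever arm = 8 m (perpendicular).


Given: F = 12 N, r = 8 m, angle = 90 deg (perpendicular)
Using tau = F * r * sin(90)
sin(90) = 1
tau = 12 * 8 * 1
tau = 96 Nm

96 Nm


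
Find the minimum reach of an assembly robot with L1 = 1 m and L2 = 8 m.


Given: L1 = 1 m, L2 = 8 m
For a 2-link planar arm, min reach = |L1 - L2| (second link folded back)
Min reach = |1 - 8|
Min reach = 7 m

7 m


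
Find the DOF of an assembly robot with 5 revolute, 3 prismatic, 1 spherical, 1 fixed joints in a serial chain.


Given: serial robot with 5 revolute, 3 prismatic, 1 spherical, 1 fixed joints
DOF contribution per joint type: revolute=1, prismatic=1, spherical=3, fixed=0
DOF = 5*1 + 3*1 + 1*3 + 1*0
DOF = 11

11


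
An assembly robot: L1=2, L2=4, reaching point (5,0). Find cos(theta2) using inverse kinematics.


Given: L1 = 2, L2 = 4, target (x, y) = (5, 0)
Using cos(theta2) = (x^2 + y^2 - L1^2 - L2^2) / (2*L1*L2)
x^2 + y^2 = 5^2 + 0 = 25
L1^2 + L2^2 = 4 + 16 = 20
Numerator = 25 - 20 = 5
Denominator = 2*2*4 = 16
cos(theta2) = 5/16 = 5/16

5/16


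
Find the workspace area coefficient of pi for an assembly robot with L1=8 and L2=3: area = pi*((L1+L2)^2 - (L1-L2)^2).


Given: L1 = 8, L2 = 3
(L1+L2)^2 = (11)^2 = 121
(L1-L2)^2 = (5)^2 = 25
Difference = 121 - 25 = 96
This equals 4*L1*L2 = 4*8*3 = 96
Workspace area = 96*pi

96


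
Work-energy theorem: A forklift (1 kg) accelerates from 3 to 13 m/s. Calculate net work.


Given: m = 1 kg, v0 = 3 m/s, v = 13 m/s
Using W = (1/2)*m*(v^2 - v0^2)
v^2 = 13^2 = 169
v0^2 = 3^2 = 9
v^2 - v0^2 = 169 - 9 = 160
W = (1/2)*1*160 = 80 J

80 J


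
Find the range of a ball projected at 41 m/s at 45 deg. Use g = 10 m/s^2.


Given: v0 = 41 m/s, theta = 45 deg, g = 10 m/s^2
sin(2*45) = sin(90) = 1
Using R = v0^2 * sin(2*theta) / g
R = 41^2 * 1 / 10
R = 1681 / 10
R = 1681/10 m

1681/10 m


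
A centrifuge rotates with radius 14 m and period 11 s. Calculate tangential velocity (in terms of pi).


Given: radius r = 14 m, period T = 11 s
Using v = 2*pi*r / T
v = 2*pi*14 / 11
v = 28*pi / 11
v = 28/11*pi m/s

28/11*pi m/s


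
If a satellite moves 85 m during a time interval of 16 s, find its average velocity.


Given: distance d = 85 m, time t = 16 s
Using v = d / t
v = 85 / 16
v = 85/16 m/s

85/16 m/s


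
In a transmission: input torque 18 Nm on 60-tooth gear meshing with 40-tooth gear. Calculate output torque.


Given: N1 = 60, N2 = 40, T1 = 18 Nm
Using T2/T1 = N2/N1
T2 = T1 * N2 / N1
T2 = 18 * 40 / 60
T2 = 720 / 60
T2 = 12 Nm

12 Nm


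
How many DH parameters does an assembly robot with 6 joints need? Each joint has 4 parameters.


Given: 6 joints, 4 DH parameters per joint (d, theta, a, alpha)
Total DH parameters = number_of_joints * 4
Total = 6 * 4
Total = 24

24


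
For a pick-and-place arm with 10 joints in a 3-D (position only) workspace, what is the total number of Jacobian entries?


Given: task space dimension = 3, joints = 10
Jacobian is a 3 x 10 matrix
Total entries = rows * columns
Total = 3 * 10
Total = 30

30


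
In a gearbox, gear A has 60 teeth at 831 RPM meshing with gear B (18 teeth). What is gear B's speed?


Given: N1 = 60 teeth, w1 = 831 RPM, N2 = 18 teeth
Using N1*w1 = N2*w2
w2 = N1*w1 / N2
w2 = 60*831 / 18
w2 = 49860 / 18
w2 = 2770 RPM

2770 RPM


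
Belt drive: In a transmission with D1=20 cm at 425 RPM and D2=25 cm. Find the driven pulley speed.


Given: D1 = 20 cm, w1 = 425 RPM, D2 = 25 cm
Using D1*w1 = D2*w2
w2 = D1*w1 / D2
w2 = 20*425 / 25
w2 = 8500 / 25
w2 = 340 RPM

340 RPM


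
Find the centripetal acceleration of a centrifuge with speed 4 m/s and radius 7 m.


Given: v = 4 m/s, r = 7 m
Using a_c = v^2 / r
a_c = 4^2 / 7
a_c = 16 / 7
a_c = 16/7 m/s^2

16/7 m/s^2


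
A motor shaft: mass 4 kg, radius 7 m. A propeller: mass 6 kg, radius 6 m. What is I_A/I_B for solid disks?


Given: M1=4 kg, R1=7 m, M2=6 kg, R2=6 m
For a disk: I = (1/2)*M*R^2, so I_A/I_B = (M1*R1^2)/(M2*R2^2)
M1*R1^2 = 4*49 = 196
M2*R2^2 = 6*36 = 216
I_A/I_B = 196/216 = 49/54

49/54


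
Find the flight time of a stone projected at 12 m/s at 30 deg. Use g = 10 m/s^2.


Given: v0 = 12 m/s, theta = 30 deg, g = 10 m/s^2
sin(30) = 1/2
Using T = 2*v0*sin(theta) / g
T = 2*12*1/2 / 10
T = 12 / 10
T = 6/5 s

6/5 s


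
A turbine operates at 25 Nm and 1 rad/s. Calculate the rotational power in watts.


Given: tau = 25 Nm, omega = 1 rad/s
Using P = tau * omega
P = 25 * 1
P = 25 W

25 W


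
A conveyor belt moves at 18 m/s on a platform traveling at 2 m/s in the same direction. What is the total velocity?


Given: object velocity = 18 m/s, platform velocity = 2 m/s (same direction)
Using classical velocity addition: v_total = v_object + v_platform
v_total = 18 + 2
v_total = 20 m/s

20 m/s


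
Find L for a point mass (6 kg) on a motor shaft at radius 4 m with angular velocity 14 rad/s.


Given: m = 6 kg, r = 4 m, omega = 14 rad/s
For a point mass: I = m*r^2
I = 6*4^2 = 6*16 = 96
L = I*omega = 96*14
L = 1344 kg*m^2/s

1344 kg*m^2/s


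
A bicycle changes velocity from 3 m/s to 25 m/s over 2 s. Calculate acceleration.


Given: initial velocity v0 = 3 m/s, final velocity v = 25 m/s, time t = 2 s
Using a = (v - v0) / t
a = (25 - 3) / 2
a = 22 / 2
a = 11 m/s^2

11 m/s^2


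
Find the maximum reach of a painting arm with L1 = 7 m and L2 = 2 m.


Given: L1 = 7 m, L2 = 2 m
For a 2-link planar arm, max reach = L1 + L2 (fully extended)
Max reach = 7 + 2
Max reach = 9 m

9 m


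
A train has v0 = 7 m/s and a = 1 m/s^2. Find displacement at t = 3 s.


Given: v0 = 7 m/s, a = 1 m/s^2, t = 3 s
Using s = v0*t + (1/2)*a*t^2
s = 7*3 + (1/2)*1*3^2
s = 21 + (1/2)*9
s = 21 + 9/2
s = 51/2

51/2 m


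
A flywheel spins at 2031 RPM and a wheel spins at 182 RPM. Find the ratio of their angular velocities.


Given: RPM_A = 2031, RPM_B = 182
omega = 2*pi*RPM/60, so omega_A/omega_B = RPM_A / RPM_B
omega_A/omega_B = 2031 / 182
omega_A/omega_B = 2031/182

2031/182


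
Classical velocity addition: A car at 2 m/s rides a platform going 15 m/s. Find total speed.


Given: object velocity = 2 m/s, platform velocity = 15 m/s (same direction)
Using classical velocity addition: v_total = v_object + v_platform
v_total = 2 + 15
v_total = 17 m/s

17 m/s


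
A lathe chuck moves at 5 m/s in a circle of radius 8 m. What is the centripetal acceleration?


Given: v = 5 m/s, r = 8 m
Using a_c = v^2 / r
a_c = 5^2 / 8
a_c = 25 / 8
a_c = 25/8 m/s^2

25/8 m/s^2


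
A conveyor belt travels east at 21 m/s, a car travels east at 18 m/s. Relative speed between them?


Given: v_A = 21 m/s east, v_B = 18 m/s east
Both move in the same direction; relative speed = |v_A - v_B|
|21 - 18| = |3|
= 3 m/s

3 m/s


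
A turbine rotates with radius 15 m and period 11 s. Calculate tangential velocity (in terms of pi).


Given: radius r = 15 m, period T = 11 s
Using v = 2*pi*r / T
v = 2*pi*15 / 11
v = 30*pi / 11
v = 30/11*pi m/s

30/11*pi m/s


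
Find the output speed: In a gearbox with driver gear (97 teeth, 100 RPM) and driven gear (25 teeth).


Given: N1 = 97 teeth, w1 = 100 RPM, N2 = 25 teeth
Using N1*w1 = N2*w2
w2 = N1*w1 / N2
w2 = 97*100 / 25
w2 = 9700 / 25
w2 = 388 RPM

388 RPM


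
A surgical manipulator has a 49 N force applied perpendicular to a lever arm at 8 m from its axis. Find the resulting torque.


Given: F = 49 N, r = 8 m, angle = 90 deg (perpendicular)
Using tau = F * r * sin(90)
sin(90) = 1
tau = 49 * 8 * 1
tau = 392 Nm

392 Nm


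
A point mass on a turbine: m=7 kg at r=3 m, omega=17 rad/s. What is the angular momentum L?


Given: m = 7 kg, r = 3 m, omega = 17 rad/s
For a point mass: I = m*r^2
I = 7*3^2 = 7*9 = 63
L = I*omega = 63*17
L = 1071 kg*m^2/s

1071 kg*m^2/s


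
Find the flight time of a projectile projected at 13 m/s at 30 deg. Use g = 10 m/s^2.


Given: v0 = 13 m/s, theta = 30 deg, g = 10 m/s^2
sin(30) = 1/2
Using T = 2*v0*sin(theta) / g
T = 2*13*1/2 / 10
T = 13 / 10
T = 13/10 s

13/10 s


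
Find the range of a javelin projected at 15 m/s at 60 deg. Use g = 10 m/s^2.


Given: v0 = 15 m/s, theta = 60 deg, g = 10 m/s^2
sin(2*60) = sin(120) = sqrt(3)/2
Using R = v0^2 * sin(2*theta) / g
R = 15^2 * (sqrt(3)/2) / 10
R = 225 * sqrt(3) / 20
R = 45/4*sqrt(3) m

45/4*sqrt(3) m


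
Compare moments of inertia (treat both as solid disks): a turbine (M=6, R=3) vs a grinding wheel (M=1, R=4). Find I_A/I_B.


Given: M1=6 kg, R1=3 m, M2=1 kg, R2=4 m
For a disk: I = (1/2)*M*R^2, so I_A/I_B = (M1*R1^2)/(M2*R2^2)
M1*R1^2 = 6*9 = 54
M2*R2^2 = 1*16 = 16
I_A/I_B = 54/16 = 27/8

27/8


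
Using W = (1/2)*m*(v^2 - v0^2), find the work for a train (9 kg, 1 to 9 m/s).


Given: m = 9 kg, v0 = 1 m/s, v = 9 m/s
Using W = (1/2)*m*(v^2 - v0^2)
v^2 = 9^2 = 81
v0^2 = 1^2 = 1
v^2 - v0^2 = 81 - 1 = 80
W = (1/2)*9*80 = 360 J

360 J


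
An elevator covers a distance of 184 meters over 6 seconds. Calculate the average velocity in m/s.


Given: distance d = 184 m, time t = 6 s
Using v = d / t
v = 184 / 6
v = 92/3 m/s

92/3 m/s


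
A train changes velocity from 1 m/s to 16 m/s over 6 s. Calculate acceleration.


Given: initial velocity v0 = 1 m/s, final velocity v = 16 m/s, time t = 6 s
Using a = (v - v0) / t
a = (16 - 1) / 6
a = 15 / 6
a = 5/2 m/s^2

5/2 m/s^2


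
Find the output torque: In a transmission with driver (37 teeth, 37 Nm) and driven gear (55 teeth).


Given: N1 = 37, N2 = 55, T1 = 37 Nm
Using T2/T1 = N2/N1
T2 = T1 * N2 / N1
T2 = 37 * 55 / 37
T2 = 2035 / 37
T2 = 55 Nm

55 Nm


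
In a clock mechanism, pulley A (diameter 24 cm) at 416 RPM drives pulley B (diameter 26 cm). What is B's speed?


Given: D1 = 24 cm, w1 = 416 RPM, D2 = 26 cm
Using D1*w1 = D2*w2
w2 = D1*w1 / D2
w2 = 24*416 / 26
w2 = 9984 / 26
w2 = 384 RPM

384 RPM


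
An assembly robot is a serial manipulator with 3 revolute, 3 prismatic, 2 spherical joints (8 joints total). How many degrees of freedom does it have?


Given: serial robot with 3 revolute, 3 prismatic, 2 spherical joints
DOF contribution per joint type: revolute=1, prismatic=1, spherical=3, fixed=0
DOF = 3*1 + 3*1 + 2*3
DOF = 12

12


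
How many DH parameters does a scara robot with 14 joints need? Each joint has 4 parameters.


Given: 14 joints, 4 DH parameters per joint (d, theta, a, alpha)
Total DH parameters = number_of_joints * 4
Total = 14 * 4
Total = 56

56


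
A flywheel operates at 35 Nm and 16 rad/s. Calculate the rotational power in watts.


Given: tau = 35 Nm, omega = 16 rad/s
Using P = tau * omega
P = 35 * 16
P = 560 W

560 W


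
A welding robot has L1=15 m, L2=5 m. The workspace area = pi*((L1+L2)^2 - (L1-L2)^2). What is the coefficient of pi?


Given: L1 = 15, L2 = 5
(L1+L2)^2 = (20)^2 = 400
(L1-L2)^2 = (10)^2 = 100
Difference = 400 - 100 = 300
This equals 4*L1*L2 = 4*15*5 = 300
Workspace area = 300*pi

300


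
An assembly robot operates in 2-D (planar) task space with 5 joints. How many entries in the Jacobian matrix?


Given: task space dimension = 2, joints = 5
Jacobian is a 2 x 5 matrix
Total entries = rows * columns
Total = 2 * 5
Total = 10

10


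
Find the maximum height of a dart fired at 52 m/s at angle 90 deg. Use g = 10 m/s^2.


Given: v0 = 52 m/s, theta = 90 deg, g = 10 m/s^2
sin^2(90) = 1
Using H = v0^2 * sin^2(theta) / (2*g)
H = 52^2 * 1 / (2*10)
H = 2704 * 1 / 20
H = 2704 / 20
H = 676/5 m

676/5 m


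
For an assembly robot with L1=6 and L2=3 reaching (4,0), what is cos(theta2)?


Given: L1 = 6, L2 = 3, target (x, y) = (4, 0)
Using cos(theta2) = (x^2 + y^2 - L1^2 - L2^2) / (2*L1*L2)
x^2 + y^2 = 4^2 + 0 = 16
L1^2 + L2^2 = 36 + 9 = 45
Numerator = 16 - 45 = -29
Denominator = 2*6*3 = 36
cos(theta2) = -29/36 = -29/36

-29/36


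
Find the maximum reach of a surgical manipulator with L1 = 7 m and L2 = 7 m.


Given: L1 = 7 m, L2 = 7 m
For a 2-link planar arm, max reach = L1 + L2 (fully extended)
Max reach = 7 + 7
Max reach = 14 m

14 m


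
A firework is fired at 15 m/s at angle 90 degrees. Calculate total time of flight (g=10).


Given: v0 = 15 m/s, theta = 90 deg, g = 10 m/s^2
sin(90) = 1
Using T = 2*v0*sin(theta) / g
T = 2*15*1 / 10
T = 30 / 10
T = 3 s

3 s


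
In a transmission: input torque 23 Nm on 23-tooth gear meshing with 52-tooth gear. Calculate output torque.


Given: N1 = 23, N2 = 52, T1 = 23 Nm
Using T2/T1 = N2/N1
T2 = T1 * N2 / N1
T2 = 23 * 52 / 23
T2 = 1196 / 23
T2 = 52 Nm

52 Nm


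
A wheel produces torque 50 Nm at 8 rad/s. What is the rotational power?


Given: tau = 50 Nm, omega = 8 rad/s
Using P = tau * omega
P = 50 * 8
P = 400 W

400 W


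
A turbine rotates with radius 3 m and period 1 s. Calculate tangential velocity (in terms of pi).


Given: radius r = 3 m, period T = 1 s
Using v = 2*pi*r / T
v = 2*pi*3 / 1
v = 6*pi / 1
v = 6*pi m/s

6*pi m/s


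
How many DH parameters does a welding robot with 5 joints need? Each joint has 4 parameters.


Given: 5 joints, 4 DH parameters per joint (d, theta, a, alpha)
Total DH parameters = number_of_joints * 4
Total = 5 * 4
Total = 20

20


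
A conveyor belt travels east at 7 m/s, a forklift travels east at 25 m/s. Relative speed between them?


Given: v_A = 7 m/s east, v_B = 25 m/s east
Both move in the same direction; relative speed = |v_A - v_B|
|7 - 25| = |-18|
= 18 m/s

18 m/s


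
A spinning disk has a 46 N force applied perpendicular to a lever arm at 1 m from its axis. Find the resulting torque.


Given: F = 46 N, r = 1 m, angle = 90 deg (perpendicular)
Using tau = F * r * sin(90)
sin(90) = 1
tau = 46 * 1 * 1
tau = 46 Nm

46 Nm


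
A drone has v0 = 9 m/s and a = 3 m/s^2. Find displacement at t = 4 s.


Given: v0 = 9 m/s, a = 3 m/s^2, t = 4 s
Using s = v0*t + (1/2)*a*t^2
s = 9*4 + (1/2)*3*4^2
s = 36 + (1/2)*48
s = 36 + 24
s = 60

60 m


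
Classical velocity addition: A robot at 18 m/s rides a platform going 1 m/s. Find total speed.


Given: object velocity = 18 m/s, platform velocity = 1 m/s (same direction)
Using classical velocity addition: v_total = v_object + v_platform
v_total = 18 + 1
v_total = 19 m/s

19 m/s


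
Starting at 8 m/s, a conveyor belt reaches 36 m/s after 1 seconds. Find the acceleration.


Given: initial velocity v0 = 8 m/s, final velocity v = 36 m/s, time t = 1 s
Using a = (v - v0) / t
a = (36 - 8) / 1
a = 28 / 1
a = 28 m/s^2

28 m/s^2


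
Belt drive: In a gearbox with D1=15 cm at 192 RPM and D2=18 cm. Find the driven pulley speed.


Given: D1 = 15 cm, w1 = 192 RPM, D2 = 18 cm
Using D1*w1 = D2*w2
w2 = D1*w1 / D2
w2 = 15*192 / 18
w2 = 2880 / 18
w2 = 160 RPM

160 RPM


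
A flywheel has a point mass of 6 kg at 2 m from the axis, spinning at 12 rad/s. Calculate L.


Given: m = 6 kg, r = 2 m, omega = 12 rad/s
For a point mass: I = m*r^2
I = 6*2^2 = 6*4 = 24
L = I*omega = 24*12
L = 288 kg*m^2/s

288 kg*m^2/s


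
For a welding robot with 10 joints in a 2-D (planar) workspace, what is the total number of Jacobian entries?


Given: task space dimension = 2, joints = 10
Jacobian is a 2 x 10 matrix
Total entries = rows * columns
Total = 2 * 10
Total = 20

20


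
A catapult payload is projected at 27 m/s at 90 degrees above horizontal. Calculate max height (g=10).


Given: v0 = 27 m/s, theta = 90 deg, g = 10 m/s^2
sin^2(90) = 1
Using H = v0^2 * sin^2(theta) / (2*g)
H = 27^2 * 1 / (2*10)
H = 729 * 1 / 20
H = 729 / 20
H = 729/20 m

729/20 m


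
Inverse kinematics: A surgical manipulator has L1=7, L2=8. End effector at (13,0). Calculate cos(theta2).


Given: L1 = 7, L2 = 8, target (x, y) = (13, 0)
Using cos(theta2) = (x^2 + y^2 - L1^2 - L2^2) / (2*L1*L2)
x^2 + y^2 = 13^2 + 0 = 169
L1^2 + L2^2 = 49 + 64 = 113
Numerator = 169 - 113 = 56
Denominator = 2*7*8 = 112
cos(theta2) = 56/112 = 1/2

1/2


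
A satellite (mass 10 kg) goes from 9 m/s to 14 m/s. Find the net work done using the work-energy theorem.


Given: m = 10 kg, v0 = 9 m/s, v = 14 m/s
Using W = (1/2)*m*(v^2 - v0^2)
v^2 = 14^2 = 196
v0^2 = 9^2 = 81
v^2 - v0^2 = 196 - 81 = 115
W = (1/2)*10*115 = 575 J

575 J


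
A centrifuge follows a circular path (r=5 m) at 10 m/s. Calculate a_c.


Given: v = 10 m/s, r = 5 m
Using a_c = v^2 / r
a_c = 10^2 / 5
a_c = 100 / 5
a_c = 20 m/s^2

20 m/s^2


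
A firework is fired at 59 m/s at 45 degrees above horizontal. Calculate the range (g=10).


Given: v0 = 59 m/s, theta = 45 deg, g = 10 m/s^2
sin(2*45) = sin(90) = 1
Using R = v0^2 * sin(2*theta) / g
R = 59^2 * 1 / 10
R = 3481 / 10
R = 3481/10 m

3481/10 m


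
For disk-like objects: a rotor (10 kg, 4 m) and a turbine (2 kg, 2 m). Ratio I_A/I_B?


Given: M1=10 kg, R1=4 m, M2=2 kg, R2=2 m
For a disk: I = (1/2)*M*R^2, so I_A/I_B = (M1*R1^2)/(M2*R2^2)
M1*R1^2 = 10*16 = 160
M2*R2^2 = 2*4 = 8
I_A/I_B = 160/8 = 20

20


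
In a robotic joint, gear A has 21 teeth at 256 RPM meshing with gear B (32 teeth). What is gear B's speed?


Given: N1 = 21 teeth, w1 = 256 RPM, N2 = 32 teeth
Using N1*w1 = N2*w2
w2 = N1*w1 / N2
w2 = 21*256 / 32
w2 = 5376 / 32
w2 = 168 RPM

168 RPM


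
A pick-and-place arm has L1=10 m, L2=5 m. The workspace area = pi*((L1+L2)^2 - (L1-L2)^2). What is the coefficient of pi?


Given: L1 = 10, L2 = 5
(L1+L2)^2 = (15)^2 = 225
(L1-L2)^2 = (5)^2 = 25
Difference = 225 - 25 = 200
This equals 4*L1*L2 = 4*10*5 = 200
Workspace area = 200*pi

200


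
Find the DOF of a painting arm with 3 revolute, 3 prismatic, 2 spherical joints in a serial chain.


Given: serial robot with 3 revolute, 3 prismatic, 2 spherical joints
DOF contribution per joint type: revolute=1, prismatic=1, spherical=3, fixed=0
DOF = 3*1 + 3*1 + 2*3
DOF = 12

12


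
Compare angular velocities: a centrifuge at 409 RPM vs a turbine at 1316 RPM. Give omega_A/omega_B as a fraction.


Given: RPM_A = 409, RPM_B = 1316
omega = 2*pi*RPM/60, so omega_A/omega_B = RPM_A / RPM_B
omega_A/omega_B = 409 / 1316
omega_A/omega_B = 409/1316

409/1316


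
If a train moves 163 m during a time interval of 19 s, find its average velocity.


Given: distance d = 163 m, time t = 19 s
Using v = d / t
v = 163 / 19
v = 163/19 m/s

163/19 m/s


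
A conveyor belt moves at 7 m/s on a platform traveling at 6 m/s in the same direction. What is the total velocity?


Given: object velocity = 7 m/s, platform velocity = 6 m/s (same direction)
Using classical velocity addition: v_total = v_object + v_platform
v_total = 7 + 6
v_total = 13 m/s

13 m/s


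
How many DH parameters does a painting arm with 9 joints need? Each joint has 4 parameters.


Given: 9 joints, 4 DH parameters per joint (d, theta, a, alpha)
Total DH parameters = number_of_joints * 4
Total = 9 * 4
Total = 36

36


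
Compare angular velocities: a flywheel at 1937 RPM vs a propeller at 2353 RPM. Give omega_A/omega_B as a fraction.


Given: RPM_A = 1937, RPM_B = 2353
omega = 2*pi*RPM/60, so omega_A/omega_B = RPM_A / RPM_B
omega_A/omega_B = 1937 / 2353
omega_A/omega_B = 149/181

149/181


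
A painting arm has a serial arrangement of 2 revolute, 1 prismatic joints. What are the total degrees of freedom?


Given: serial robot with 2 revolute, 1 prismatic joints
DOF contribution per joint type: revolute=1, prismatic=1, spherical=3, fixed=0
DOF = 2*1 + 1*1
DOF = 3

3


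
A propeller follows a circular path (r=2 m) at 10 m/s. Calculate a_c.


Given: v = 10 m/s, r = 2 m
Using a_c = v^2 / r
a_c = 10^2 / 2
a_c = 100 / 2
a_c = 50 m/s^2

50 m/s^2


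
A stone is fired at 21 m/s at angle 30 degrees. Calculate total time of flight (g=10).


Given: v0 = 21 m/s, theta = 30 deg, g = 10 m/s^2
sin(30) = 1/2
Using T = 2*v0*sin(theta) / g
T = 2*21*1/2 / 10
T = 21 / 10
T = 21/10 s

21/10 s


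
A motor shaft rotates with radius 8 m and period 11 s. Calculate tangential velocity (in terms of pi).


Given: radius r = 8 m, period T = 11 s
Using v = 2*pi*r / T
v = 2*pi*8 / 11
v = 16*pi / 11
v = 16/11*pi m/s

16/11*pi m/s


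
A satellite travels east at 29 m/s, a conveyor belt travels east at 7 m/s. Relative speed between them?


Given: v_A = 29 m/s east, v_B = 7 m/s east
Both move in the same direction; relative speed = |v_A - v_B|
|29 - 7| = |22|
= 22 m/s

22 m/s


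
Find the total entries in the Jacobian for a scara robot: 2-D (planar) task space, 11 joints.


Given: task space dimension = 2, joints = 11
Jacobian is a 2 x 11 matrix
Total entries = rows * columns
Total = 2 * 11
Total = 22

22


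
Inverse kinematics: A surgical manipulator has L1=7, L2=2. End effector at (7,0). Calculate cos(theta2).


Given: L1 = 7, L2 = 2, target (x, y) = (7, 0)
Using cos(theta2) = (x^2 + y^2 - L1^2 - L2^2) / (2*L1*L2)
x^2 + y^2 = 7^2 + 0 = 49
L1^2 + L2^2 = 49 + 4 = 53
Numerator = 49 - 53 = -4
Denominator = 2*7*2 = 28
cos(theta2) = -4/28 = -1/7

-1/7


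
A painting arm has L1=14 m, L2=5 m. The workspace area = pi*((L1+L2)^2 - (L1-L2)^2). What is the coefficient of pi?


Given: L1 = 14, L2 = 5
(L1+L2)^2 = (19)^2 = 361
(L1-L2)^2 = (9)^2 = 81
Difference = 361 - 81 = 280
This equals 4*L1*L2 = 4*14*5 = 280
Workspace area = 280*pi

280


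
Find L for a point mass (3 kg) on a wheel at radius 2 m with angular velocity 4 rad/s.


Given: m = 3 kg, r = 2 m, omega = 4 rad/s
For a point mass: I = m*r^2
I = 3*2^2 = 3*4 = 12
L = I*omega = 12*4
L = 48 kg*m^2/s

48 kg*m^2/s


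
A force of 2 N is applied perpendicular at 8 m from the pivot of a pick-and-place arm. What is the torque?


Given: F = 2 N, r = 8 m, angle = 90 deg (perpendicular)
Using tau = F * r * sin(90)
sin(90) = 1
tau = 2 * 8 * 1
tau = 16 Nm

16 Nm


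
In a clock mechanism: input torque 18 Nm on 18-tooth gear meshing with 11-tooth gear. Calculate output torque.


Given: N1 = 18, N2 = 11, T1 = 18 Nm
Using T2/T1 = N2/N1
T2 = T1 * N2 / N1
T2 = 18 * 11 / 18
T2 = 198 / 18
T2 = 11 Nm

11 Nm


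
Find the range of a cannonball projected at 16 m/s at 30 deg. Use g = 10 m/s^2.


Given: v0 = 16 m/s, theta = 30 deg, g = 10 m/s^2
sin(2*30) = sin(60) = sqrt(3)/2
Using R = v0^2 * sin(2*theta) / g
R = 16^2 * (sqrt(3)/2) / 10
R = 256 * sqrt(3) / 20
R = 64/5*sqrt(3) m

64/5*sqrt(3) m


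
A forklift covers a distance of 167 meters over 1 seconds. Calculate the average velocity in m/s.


Given: distance d = 167 m, time t = 1 s
Using v = d / t
v = 167 / 1
v = 167 m/s

167 m/s


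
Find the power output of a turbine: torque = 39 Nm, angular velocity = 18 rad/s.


Given: tau = 39 Nm, omega = 18 rad/s
Using P = tau * omega
P = 39 * 18
P = 702 W

702 W


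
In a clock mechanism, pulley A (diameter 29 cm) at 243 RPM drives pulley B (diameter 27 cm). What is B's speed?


Given: D1 = 29 cm, w1 = 243 RPM, D2 = 27 cm
Using D1*w1 = D2*w2
w2 = D1*w1 / D2
w2 = 29*243 / 27
w2 = 7047 / 27
w2 = 261 RPM

261 RPM


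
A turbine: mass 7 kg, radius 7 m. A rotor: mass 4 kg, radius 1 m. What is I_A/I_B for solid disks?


Given: M1=7 kg, R1=7 m, M2=4 kg, R2=1 m
For a disk: I = (1/2)*M*R^2, so I_A/I_B = (M1*R1^2)/(M2*R2^2)
M1*R1^2 = 7*49 = 343
M2*R2^2 = 4*1 = 4
I_A/I_B = 343/4 = 343/4

343/4


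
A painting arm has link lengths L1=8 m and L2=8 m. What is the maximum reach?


Given: L1 = 8 m, L2 = 8 m
For a 2-link planar arm, max reach = L1 + L2 (fully extended)
Max reach = 8 + 8
Max reach = 16 m

16 m


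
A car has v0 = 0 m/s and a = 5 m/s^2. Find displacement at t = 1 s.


Given: v0 = 0 m/s, a = 5 m/s^2, t = 1 s
Using s = v0*t + (1/2)*a*t^2
s = 0*1 + (1/2)*5*1^2
s = 0 + (1/2)*5
s = 0 + 5/2
s = 5/2

5/2 m


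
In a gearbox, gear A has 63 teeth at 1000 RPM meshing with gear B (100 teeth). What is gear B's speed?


Given: N1 = 63 teeth, w1 = 1000 RPM, N2 = 100 teeth
Using N1*w1 = N2*w2
w2 = N1*w1 / N2
w2 = 63*1000 / 100
w2 = 63000 / 100
w2 = 630 RPM

630 RPM


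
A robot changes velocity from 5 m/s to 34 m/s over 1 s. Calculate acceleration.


Given: initial velocity v0 = 5 m/s, final velocity v = 34 m/s, time t = 1 s
Using a = (v - v0) / t
a = (34 - 5) / 1
a = 29 / 1
a = 29 m/s^2

29 m/s^2


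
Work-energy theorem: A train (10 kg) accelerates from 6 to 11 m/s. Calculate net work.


Given: m = 10 kg, v0 = 6 m/s, v = 11 m/s
Using W = (1/2)*m*(v^2 - v0^2)
v^2 = 11^2 = 121
v0^2 = 6^2 = 36
v^2 - v0^2 = 121 - 36 = 85
W = (1/2)*10*85 = 425 J

425 J


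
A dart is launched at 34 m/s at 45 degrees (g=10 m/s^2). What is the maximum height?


Given: v0 = 34 m/s, theta = 45 deg, g = 10 m/s^2
sin^2(45) = 1/2
Using H = v0^2 * sin^2(theta) / (2*g)
H = 34^2 * 1/2 / (2*10)
H = 1156 * 1/2 / 20
H = 578 / 20
H = 289/10 m

289/10 m


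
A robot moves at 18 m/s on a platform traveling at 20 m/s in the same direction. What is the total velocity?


Given: object velocity = 18 m/s, platform velocity = 20 m/s (same direction)
Using classical velocity addition: v_total = v_object + v_platform
v_total = 18 + 20
v_total = 38 m/s

38 m/s


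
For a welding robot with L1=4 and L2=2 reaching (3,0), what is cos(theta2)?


Given: L1 = 4, L2 = 2, target (x, y) = (3, 0)
Using cos(theta2) = (x^2 + y^2 - L1^2 - L2^2) / (2*L1*L2)
x^2 + y^2 = 3^2 + 0 = 9
L1^2 + L2^2 = 16 + 4 = 20
Numerator = 9 - 20 = -11
Denominator = 2*4*2 = 16
cos(theta2) = -11/16 = -11/16

-11/16


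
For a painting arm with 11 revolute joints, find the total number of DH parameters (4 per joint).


Given: 11 joints, 4 DH parameters per joint (d, theta, a, alpha)
Total DH parameters = number_of_joints * 4
Total = 11 * 4
Total = 44

44


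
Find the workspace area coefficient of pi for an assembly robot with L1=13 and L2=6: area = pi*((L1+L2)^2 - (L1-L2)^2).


Given: L1 = 13, L2 = 6
(L1+L2)^2 = (19)^2 = 361
(L1-L2)^2 = (7)^2 = 49
Difference = 361 - 49 = 312
This equals 4*L1*L2 = 4*13*6 = 312
Workspace area = 312*pi

312


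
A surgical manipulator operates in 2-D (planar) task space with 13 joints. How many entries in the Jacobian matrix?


Given: task space dimension = 2, joints = 13
Jacobian is a 2 x 13 matrix
Total entries = rows * columns
Total = 2 * 13
Total = 26

26


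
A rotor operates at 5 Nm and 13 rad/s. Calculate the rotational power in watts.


Given: tau = 5 Nm, omega = 13 rad/s
Using P = tau * omega
P = 5 * 13
P = 65 W

65 W


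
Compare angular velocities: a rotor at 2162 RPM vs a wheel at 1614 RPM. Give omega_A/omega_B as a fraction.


Given: RPM_A = 2162, RPM_B = 1614
omega = 2*pi*RPM/60, so omega_A/omega_B = RPM_A / RPM_B
omega_A/omega_B = 2162 / 1614
omega_A/omega_B = 1081/807

1081/807


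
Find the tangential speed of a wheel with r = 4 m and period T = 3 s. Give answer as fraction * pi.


Given: radius r = 4 m, period T = 3 s
Using v = 2*pi*r / T
v = 2*pi*4 / 3
v = 8*pi / 3
v = 8/3*pi m/s

8/3*pi m/s


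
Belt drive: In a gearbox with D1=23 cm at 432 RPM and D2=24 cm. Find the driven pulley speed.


Given: D1 = 23 cm, w1 = 432 RPM, D2 = 24 cm
Using D1*w1 = D2*w2
w2 = D1*w1 / D2
w2 = 23*432 / 24
w2 = 9936 / 24
w2 = 414 RPM

414 RPM
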